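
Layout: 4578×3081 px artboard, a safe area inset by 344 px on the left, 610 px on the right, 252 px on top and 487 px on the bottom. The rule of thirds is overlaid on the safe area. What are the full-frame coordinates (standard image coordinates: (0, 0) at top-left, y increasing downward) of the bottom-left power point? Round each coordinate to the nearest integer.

(1552, 1813)

Content width = 4578 − 344 − 610 = 3624 px; content height = 3081 − 252 − 487 = 2342 px.
Bottom-left is one-third across and two-thirds down within the safe area.
x = 344 + 1 × 3624/3 = 344 + 1208.00 ≈ 1552
y = 252 + 2 × 2342/3 = 252 + 1561.33 ≈ 1813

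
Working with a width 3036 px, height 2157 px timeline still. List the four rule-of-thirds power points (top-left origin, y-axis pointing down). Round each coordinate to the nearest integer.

(1012, 719), (2024, 719), (1012, 1438), (2024, 1438)

One third of 3036 is 1012; one third of 2157 is 719.
Vertical third lines at x = 1012 and x = 2024; horizontal third lines at y = 719 and y = 1438.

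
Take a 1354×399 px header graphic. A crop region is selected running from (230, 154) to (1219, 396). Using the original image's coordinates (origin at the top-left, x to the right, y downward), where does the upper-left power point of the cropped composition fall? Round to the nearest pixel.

(560, 235)

Crop width = 1219 − 230 = 989 px; one third is 329.67 px.
Crop height = 396 − 154 = 242 px; one third is 80.67 px.
The upper-left point is one-third across and one-third down within the crop:
x = 230 + 1 × 329.67 ≈ 560; y = 154 + 1 × 80.67 ≈ 235.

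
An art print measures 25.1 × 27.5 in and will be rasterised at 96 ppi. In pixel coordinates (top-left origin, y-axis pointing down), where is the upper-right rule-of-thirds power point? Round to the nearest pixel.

In pixels the canvas is 25.1 × 96 = 2409.6 wide and 27.5 × 96 = 2640 tall.
The upper-right point is two-thirds across and one-third down:
x = 2 × 2409.6/3 ≈ 1606; y = 1 × 2640/3 ≈ 880.

x = 1606 px, y = 880 px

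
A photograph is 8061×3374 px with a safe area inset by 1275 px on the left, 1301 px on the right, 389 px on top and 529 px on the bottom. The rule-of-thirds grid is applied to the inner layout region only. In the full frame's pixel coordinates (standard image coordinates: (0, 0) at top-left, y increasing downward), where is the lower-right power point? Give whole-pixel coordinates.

(4932, 2026)

Content width = 8061 − 1275 − 1301 = 5485 px; content height = 3374 − 389 − 529 = 2456 px.
Lower-right is two-thirds across and two-thirds down within the inner layout region.
x = 1275 + 2 × 5485/3 = 1275 + 3656.67 ≈ 4932
y = 389 + 2 × 2456/3 = 389 + 1637.33 ≈ 2026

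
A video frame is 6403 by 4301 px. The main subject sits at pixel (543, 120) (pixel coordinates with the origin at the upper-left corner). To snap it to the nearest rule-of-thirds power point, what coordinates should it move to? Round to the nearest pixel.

Third lines: x ∈ {2134, 4269}, y ∈ {1434, 2867}.
543 is closer to x = 2134; 120 is closer to y = 1434.
So the nearest intersection is the upper-left power point.

x = 2134 px, y = 1434 px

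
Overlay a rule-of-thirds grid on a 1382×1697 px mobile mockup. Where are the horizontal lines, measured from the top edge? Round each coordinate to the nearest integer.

566 px and 1131 px

1697 / 3 = 565.67, so the horizontal lines sit at one and two thirds of 1697.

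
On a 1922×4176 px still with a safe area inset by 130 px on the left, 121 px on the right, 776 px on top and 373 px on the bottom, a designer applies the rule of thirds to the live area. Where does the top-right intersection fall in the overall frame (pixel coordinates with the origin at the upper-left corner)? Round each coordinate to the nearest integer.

Content width = 1922 − 130 − 121 = 1671 px; content height = 4176 − 776 − 373 = 3027 px.
Top-right is two-thirds across and one-third down within the live area.
x = 130 + 2 × 1671/3 = 130 + 1114.00 ≈ 1244
y = 776 + 1 × 3027/3 = 776 + 1009.00 ≈ 1785

(1244, 1785)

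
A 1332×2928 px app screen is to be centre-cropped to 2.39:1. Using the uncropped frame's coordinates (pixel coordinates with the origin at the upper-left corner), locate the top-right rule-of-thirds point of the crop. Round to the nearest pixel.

1332/2928 < 2.39/1, so the 2.39:1 crop keeps the full width 1332 and trims height to 1332 × 1/2.39 = 557.32 px.
Top offset = (2928 − 557.32)/2 = 1185.34 px; left offset = 0.
Top-right is two-thirds across and one-third down within the crop:
x = 0.00 + 2 × 1332.00/3 ≈ 888; y = 1185.34 + 1 × 557.32/3 ≈ 1371.

x = 888 px, y = 1371 px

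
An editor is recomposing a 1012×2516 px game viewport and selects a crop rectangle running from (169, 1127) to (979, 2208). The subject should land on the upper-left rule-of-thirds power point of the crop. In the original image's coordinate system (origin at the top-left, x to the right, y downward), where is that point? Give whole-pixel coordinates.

(439, 1487)

Crop width = 979 − 169 = 810 px; one third is 270.00 px.
Crop height = 2208 − 1127 = 1081 px; one third is 360.33 px.
The upper-left point is one-third across and one-third down within the crop:
x = 169 + 1 × 270.00 ≈ 439; y = 1127 + 1 × 360.33 ≈ 1487.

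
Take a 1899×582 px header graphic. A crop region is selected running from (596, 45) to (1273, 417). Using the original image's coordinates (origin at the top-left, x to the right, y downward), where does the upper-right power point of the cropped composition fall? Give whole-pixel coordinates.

Crop width = 1273 − 596 = 677 px; one third is 225.67 px.
Crop height = 417 − 45 = 372 px; one third is 124.00 px.
The upper-right point is two-thirds across and one-third down within the crop:
x = 596 + 2 × 225.67 ≈ 1047; y = 45 + 1 × 124.00 ≈ 169.

x = 1047 px, y = 169 px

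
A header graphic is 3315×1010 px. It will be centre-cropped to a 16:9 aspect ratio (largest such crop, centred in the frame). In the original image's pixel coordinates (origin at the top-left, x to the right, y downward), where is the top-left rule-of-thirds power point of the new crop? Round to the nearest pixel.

3315/1010 > 16/9, so the 16:9 crop keeps the full height 1010 and trims width to 1010 × 16/9 = 1795.56 px.
Left offset = (3315 − 1795.56)/2 = 759.72 px; top offset = 0.
Top-left is one-third across and one-third down within the crop:
x = 759.72 + 1 × 1795.56/3 ≈ 1358; y = 0.00 + 1 × 1010.00/3 ≈ 337.

x = 1358 px, y = 337 px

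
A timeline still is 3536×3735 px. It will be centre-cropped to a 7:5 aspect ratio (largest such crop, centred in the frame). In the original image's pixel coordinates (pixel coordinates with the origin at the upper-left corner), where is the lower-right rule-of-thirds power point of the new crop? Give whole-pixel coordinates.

(2357, 2288)

3536/3735 < 7/5, so the 7:5 crop keeps the full width 3536 and trims height to 3536 × 5/7 = 2525.71 px.
Top offset = (3735 − 2525.71)/2 = 604.64 px; left offset = 0.
Lower-right is two-thirds across and two-thirds down within the crop:
x = 0.00 + 2 × 3536.00/3 ≈ 2357; y = 604.64 + 2 × 2525.71/3 ≈ 2288.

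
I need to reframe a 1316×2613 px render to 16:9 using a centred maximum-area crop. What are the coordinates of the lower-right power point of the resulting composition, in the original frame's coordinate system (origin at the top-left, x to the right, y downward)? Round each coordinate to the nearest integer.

1316/2613 < 16/9, so the 16:9 crop keeps the full width 1316 and trims height to 1316 × 9/16 = 740.25 px.
Top offset = (2613 − 740.25)/2 = 936.38 px; left offset = 0.
Lower-right is two-thirds across and two-thirds down within the crop:
x = 0.00 + 2 × 1316.00/3 ≈ 877; y = 936.38 + 2 × 740.25/3 ≈ 1430.

(877, 1430)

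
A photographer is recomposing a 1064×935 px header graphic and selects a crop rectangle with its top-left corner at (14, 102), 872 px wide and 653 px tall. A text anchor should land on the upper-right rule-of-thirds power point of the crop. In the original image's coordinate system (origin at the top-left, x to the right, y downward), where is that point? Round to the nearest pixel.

x = 595 px, y = 320 px

One third of the crop width 872 is 290.67 px.
One third of the crop height 653 is 217.67 px.
The upper-right point is two-thirds across and one-third down within the crop:
x = 14 + 2 × 290.67 ≈ 595; y = 102 + 1 × 217.67 ≈ 320.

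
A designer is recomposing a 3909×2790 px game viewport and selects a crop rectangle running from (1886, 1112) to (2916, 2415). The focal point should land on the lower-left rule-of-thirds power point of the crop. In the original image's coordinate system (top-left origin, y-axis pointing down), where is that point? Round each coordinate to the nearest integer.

Crop width = 2916 − 1886 = 1030 px; one third is 343.33 px.
Crop height = 2415 − 1112 = 1303 px; one third is 434.33 px.
The lower-left point is one-third across and two-thirds down within the crop:
x = 1886 + 1 × 343.33 ≈ 2229; y = 1112 + 2 × 434.33 ≈ 1981.

x = 2229 px, y = 1981 px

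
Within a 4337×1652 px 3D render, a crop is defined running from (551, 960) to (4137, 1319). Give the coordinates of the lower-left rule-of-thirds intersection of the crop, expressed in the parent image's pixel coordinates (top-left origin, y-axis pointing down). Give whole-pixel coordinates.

(1746, 1199)

Crop width = 4137 − 551 = 3586 px; one third is 1195.33 px.
Crop height = 1319 − 960 = 359 px; one third is 119.67 px.
The lower-left point is one-third across and two-thirds down within the crop:
x = 551 + 1 × 1195.33 ≈ 1746; y = 960 + 2 × 119.67 ≈ 1199.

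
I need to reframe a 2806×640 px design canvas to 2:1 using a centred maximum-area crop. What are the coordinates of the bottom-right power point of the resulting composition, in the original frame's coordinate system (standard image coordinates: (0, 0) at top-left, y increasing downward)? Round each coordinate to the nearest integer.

2806/640 > 2/1, so the 2:1 crop keeps the full height 640 and trims width to 640 × 2/1 = 1280.00 px.
Left offset = (2806 − 1280.00)/2 = 763.00 px; top offset = 0.
Bottom-right is two-thirds across and two-thirds down within the crop:
x = 763.00 + 2 × 1280.00/3 ≈ 1616; y = 0.00 + 2 × 640.00/3 ≈ 427.

x = 1616 px, y = 427 px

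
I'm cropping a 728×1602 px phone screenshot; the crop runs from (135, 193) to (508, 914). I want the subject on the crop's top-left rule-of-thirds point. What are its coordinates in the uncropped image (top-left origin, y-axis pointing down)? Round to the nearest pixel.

Crop width = 508 − 135 = 373 px; one third is 124.33 px.
Crop height = 914 − 193 = 721 px; one third is 240.33 px.
The top-left point is one-third across and one-third down within the crop:
x = 135 + 1 × 124.33 ≈ 259; y = 193 + 1 × 240.33 ≈ 433.

x = 259 px, y = 433 px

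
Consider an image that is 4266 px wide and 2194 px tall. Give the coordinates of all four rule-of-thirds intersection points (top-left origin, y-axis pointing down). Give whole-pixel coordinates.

One third of 4266 is 1422; one third of 2194 is 731.33.
Vertical third lines at x = 1422 and x = 2844; horizontal third lines at y = 731 and y = 1463.

(1422, 731), (2844, 731), (1422, 1463), (2844, 1463)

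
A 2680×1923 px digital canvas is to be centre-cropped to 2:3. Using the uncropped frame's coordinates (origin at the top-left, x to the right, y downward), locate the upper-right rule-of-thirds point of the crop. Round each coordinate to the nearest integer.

x = 1554 px, y = 641 px

2680/1923 > 2/3, so the 2:3 crop keeps the full height 1923 and trims width to 1923 × 2/3 = 1282.00 px.
Left offset = (2680 − 1282.00)/2 = 699.00 px; top offset = 0.
Upper-right is two-thirds across and one-third down within the crop:
x = 699.00 + 2 × 1282.00/3 ≈ 1554; y = 0.00 + 1 × 1923.00/3 ≈ 641.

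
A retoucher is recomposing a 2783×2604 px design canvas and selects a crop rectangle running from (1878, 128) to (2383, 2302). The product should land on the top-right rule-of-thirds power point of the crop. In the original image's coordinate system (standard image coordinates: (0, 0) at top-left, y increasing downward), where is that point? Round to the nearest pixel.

Crop width = 2383 − 1878 = 505 px; one third is 168.33 px.
Crop height = 2302 − 128 = 2174 px; one third is 724.67 px.
The top-right point is two-thirds across and one-third down within the crop:
x = 1878 + 2 × 168.33 ≈ 2215; y = 128 + 1 × 724.67 ≈ 853.

(2215, 853)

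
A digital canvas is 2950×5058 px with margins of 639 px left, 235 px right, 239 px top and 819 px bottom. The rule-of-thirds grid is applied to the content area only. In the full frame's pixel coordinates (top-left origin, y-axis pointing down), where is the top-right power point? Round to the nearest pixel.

x = 2023 px, y = 1572 px

Content width = 2950 − 639 − 235 = 2076 px; content height = 5058 − 239 − 819 = 4000 px.
Top-right is two-thirds across and one-third down within the content area.
x = 639 + 2 × 2076/3 = 639 + 1384.00 ≈ 2023
y = 239 + 1 × 4000/3 = 239 + 1333.33 ≈ 1572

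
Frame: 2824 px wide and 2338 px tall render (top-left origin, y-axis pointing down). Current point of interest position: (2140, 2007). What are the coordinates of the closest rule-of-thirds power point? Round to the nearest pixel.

Third lines: x ∈ {941, 1883}, y ∈ {779, 1559}.
2140 is closer to x = 1883; 2007 is closer to y = 1559.
So the nearest intersection is the lower-right power point.

x = 1883 px, y = 1559 px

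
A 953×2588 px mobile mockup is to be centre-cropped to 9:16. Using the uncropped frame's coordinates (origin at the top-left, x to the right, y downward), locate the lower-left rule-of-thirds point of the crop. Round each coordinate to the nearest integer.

953/2588 < 9/16, so the 9:16 crop keeps the full width 953 and trims height to 953 × 16/9 = 1694.22 px.
Top offset = (2588 − 1694.22)/2 = 446.89 px; left offset = 0.
Lower-left is one-third across and two-thirds down within the crop:
x = 0.00 + 1 × 953.00/3 ≈ 318; y = 446.89 + 2 × 1694.22/3 ≈ 1576.

(318, 1576)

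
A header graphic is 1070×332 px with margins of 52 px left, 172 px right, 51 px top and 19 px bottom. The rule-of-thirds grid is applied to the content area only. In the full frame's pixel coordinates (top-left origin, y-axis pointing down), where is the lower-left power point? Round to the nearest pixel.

x = 334 px, y = 226 px

Content width = 1070 − 52 − 172 = 846 px; content height = 332 − 51 − 19 = 262 px.
Lower-left is one-third across and two-thirds down within the content area.
x = 52 + 1 × 846/3 = 52 + 282.00 ≈ 334
y = 51 + 2 × 262/3 = 51 + 174.67 ≈ 226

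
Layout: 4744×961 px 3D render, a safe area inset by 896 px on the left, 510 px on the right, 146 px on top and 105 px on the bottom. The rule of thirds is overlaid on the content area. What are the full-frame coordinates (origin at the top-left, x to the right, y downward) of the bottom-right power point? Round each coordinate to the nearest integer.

(3121, 619)

Content width = 4744 − 896 − 510 = 3338 px; content height = 961 − 146 − 105 = 710 px.
Bottom-right is two-thirds across and two-thirds down within the content area.
x = 896 + 2 × 3338/3 = 896 + 2225.33 ≈ 3121
y = 146 + 2 × 710/3 = 146 + 473.33 ≈ 619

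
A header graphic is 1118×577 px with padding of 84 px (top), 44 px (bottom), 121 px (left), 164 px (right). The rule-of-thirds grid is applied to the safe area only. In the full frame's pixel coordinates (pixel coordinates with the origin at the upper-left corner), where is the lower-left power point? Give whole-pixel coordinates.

(399, 383)

Content width = 1118 − 121 − 164 = 833 px; content height = 577 − 84 − 44 = 449 px.
Lower-left is one-third across and two-thirds down within the safe area.
x = 121 + 1 × 833/3 = 121 + 277.67 ≈ 399
y = 84 + 2 × 449/3 = 84 + 299.33 ≈ 383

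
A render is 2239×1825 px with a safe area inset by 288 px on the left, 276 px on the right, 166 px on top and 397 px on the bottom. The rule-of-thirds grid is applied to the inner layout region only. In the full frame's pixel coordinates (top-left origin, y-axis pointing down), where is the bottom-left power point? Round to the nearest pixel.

Content width = 2239 − 288 − 276 = 1675 px; content height = 1825 − 166 − 397 = 1262 px.
Bottom-left is one-third across and two-thirds down within the inner layout region.
x = 288 + 1 × 1675/3 = 288 + 558.33 ≈ 846
y = 166 + 2 × 1262/3 = 166 + 841.33 ≈ 1007

(846, 1007)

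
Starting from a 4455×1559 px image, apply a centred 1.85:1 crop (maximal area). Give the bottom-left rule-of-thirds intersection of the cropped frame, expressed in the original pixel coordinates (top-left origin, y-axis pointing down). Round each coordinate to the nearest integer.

(1747, 1039)

4455/1559 > 1.85/1, so the 1.85:1 crop keeps the full height 1559 and trims width to 1559 × 1.85/1 = 2884.15 px.
Left offset = (4455 − 2884.15)/2 = 785.42 px; top offset = 0.
Bottom-left is one-third across and two-thirds down within the crop:
x = 785.42 + 1 × 2884.15/3 ≈ 1747; y = 0.00 + 2 × 1559.00/3 ≈ 1039.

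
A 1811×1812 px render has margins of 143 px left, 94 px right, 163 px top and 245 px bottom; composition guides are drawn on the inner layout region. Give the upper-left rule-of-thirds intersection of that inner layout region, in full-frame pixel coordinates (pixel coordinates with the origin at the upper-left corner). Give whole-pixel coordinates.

Content width = 1811 − 143 − 94 = 1574 px; content height = 1812 − 163 − 245 = 1404 px.
Upper-left is one-third across and one-third down within the inner layout region.
x = 143 + 1 × 1574/3 = 143 + 524.67 ≈ 668
y = 163 + 1 × 1404/3 = 163 + 468.00 ≈ 631

(668, 631)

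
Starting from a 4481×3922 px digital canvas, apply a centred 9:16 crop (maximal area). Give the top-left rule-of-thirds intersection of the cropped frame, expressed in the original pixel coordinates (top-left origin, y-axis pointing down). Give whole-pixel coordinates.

x = 1873 px, y = 1307 px

4481/3922 > 9/16, so the 9:16 crop keeps the full height 3922 and trims width to 3922 × 9/16 = 2206.12 px.
Left offset = (4481 − 2206.12)/2 = 1137.44 px; top offset = 0.
Top-left is one-third across and one-third down within the crop:
x = 1137.44 + 1 × 2206.12/3 ≈ 1873; y = 0.00 + 1 × 3922.00/3 ≈ 1307.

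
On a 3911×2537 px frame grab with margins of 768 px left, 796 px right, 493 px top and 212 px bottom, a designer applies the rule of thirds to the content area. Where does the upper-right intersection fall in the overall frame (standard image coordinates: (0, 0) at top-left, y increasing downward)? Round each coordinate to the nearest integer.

x = 2333 px, y = 1104 px

Content width = 3911 − 768 − 796 = 2347 px; content height = 2537 − 493 − 212 = 1832 px.
Upper-right is two-thirds across and one-third down within the content area.
x = 768 + 2 × 2347/3 = 768 + 1564.67 ≈ 2333
y = 493 + 1 × 1832/3 = 493 + 610.67 ≈ 1104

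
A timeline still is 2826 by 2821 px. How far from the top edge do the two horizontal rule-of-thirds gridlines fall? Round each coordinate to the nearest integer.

2821 / 3 = 940.33, so the horizontal lines sit at one and two thirds of 2821.

y = 940 px and y = 1881 px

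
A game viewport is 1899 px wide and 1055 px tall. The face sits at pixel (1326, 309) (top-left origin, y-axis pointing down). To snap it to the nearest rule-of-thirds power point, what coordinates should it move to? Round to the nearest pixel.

(1266, 352)

Third lines: x ∈ {633, 1266}, y ∈ {352, 703}.
1326 is closer to x = 1266; 309 is closer to y = 352.
So the nearest intersection is the upper-right power point.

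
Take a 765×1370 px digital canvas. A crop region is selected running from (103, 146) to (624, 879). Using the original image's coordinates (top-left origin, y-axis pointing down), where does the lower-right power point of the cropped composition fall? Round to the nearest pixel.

x = 450 px, y = 635 px

Crop width = 624 − 103 = 521 px; one third is 173.67 px.
Crop height = 879 − 146 = 733 px; one third is 244.33 px.
The lower-right point is two-thirds across and two-thirds down within the crop:
x = 103 + 2 × 173.67 ≈ 450; y = 146 + 2 × 244.33 ≈ 635.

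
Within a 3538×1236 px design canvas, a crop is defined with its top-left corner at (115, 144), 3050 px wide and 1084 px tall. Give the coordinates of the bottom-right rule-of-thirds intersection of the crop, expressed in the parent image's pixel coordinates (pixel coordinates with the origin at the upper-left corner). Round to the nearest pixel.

x = 2148 px, y = 867 px

One third of the crop width 3050 is 1016.67 px.
One third of the crop height 1084 is 361.33 px.
The bottom-right point is two-thirds across and two-thirds down within the crop:
x = 115 + 2 × 1016.67 ≈ 2148; y = 144 + 2 × 361.33 ≈ 867.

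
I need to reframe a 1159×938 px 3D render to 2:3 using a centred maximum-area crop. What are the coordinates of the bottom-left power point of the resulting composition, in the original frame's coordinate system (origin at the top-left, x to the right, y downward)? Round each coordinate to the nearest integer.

(475, 625)

1159/938 > 2/3, so the 2:3 crop keeps the full height 938 and trims width to 938 × 2/3 = 625.33 px.
Left offset = (1159 − 625.33)/2 = 266.83 px; top offset = 0.
Bottom-left is one-third across and two-thirds down within the crop:
x = 266.83 + 1 × 625.33/3 ≈ 475; y = 0.00 + 2 × 938.00/3 ≈ 625.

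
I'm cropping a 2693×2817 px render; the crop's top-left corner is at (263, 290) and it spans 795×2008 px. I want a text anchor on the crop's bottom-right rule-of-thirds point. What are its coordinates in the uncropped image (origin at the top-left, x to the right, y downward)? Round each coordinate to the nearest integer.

(793, 1629)

One third of the crop width 795 is 265.00 px.
One third of the crop height 2008 is 669.33 px.
The bottom-right point is two-thirds across and two-thirds down within the crop:
x = 263 + 2 × 265.00 ≈ 793; y = 290 + 2 × 669.33 ≈ 1629.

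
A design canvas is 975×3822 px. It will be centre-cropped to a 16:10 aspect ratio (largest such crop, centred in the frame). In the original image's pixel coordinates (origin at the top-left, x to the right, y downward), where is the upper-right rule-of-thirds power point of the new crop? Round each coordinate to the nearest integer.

975/3822 < 16/10, so the 16:10 crop keeps the full width 975 and trims height to 975 × 10/16 = 609.38 px.
Top offset = (3822 − 609.38)/2 = 1606.31 px; left offset = 0.
Upper-right is two-thirds across and one-third down within the crop:
x = 0.00 + 2 × 975.00/3 ≈ 650; y = 1606.31 + 1 × 609.38/3 ≈ 1809.

x = 650 px, y = 1809 px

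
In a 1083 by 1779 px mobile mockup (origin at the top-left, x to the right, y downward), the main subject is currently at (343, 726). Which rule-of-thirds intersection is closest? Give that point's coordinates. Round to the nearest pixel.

(361, 593)

Third lines: x ∈ {361, 722}, y ∈ {593, 1186}.
343 is closer to x = 361; 726 is closer to y = 593.
So the nearest intersection is the upper-left power point.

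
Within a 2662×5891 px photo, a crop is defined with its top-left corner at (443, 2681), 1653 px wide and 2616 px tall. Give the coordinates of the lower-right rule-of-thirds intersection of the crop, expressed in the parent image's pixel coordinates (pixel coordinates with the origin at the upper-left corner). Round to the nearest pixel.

One third of the crop width 1653 is 551.00 px.
One third of the crop height 2616 is 872.00 px.
The lower-right point is two-thirds across and two-thirds down within the crop:
x = 443 + 2 × 551.00 ≈ 1545; y = 2681 + 2 × 872.00 ≈ 4425.

x = 1545 px, y = 4425 px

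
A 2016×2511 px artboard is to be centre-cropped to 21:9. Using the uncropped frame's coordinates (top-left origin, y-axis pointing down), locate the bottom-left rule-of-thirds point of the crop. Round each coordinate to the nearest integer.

(672, 1400)

2016/2511 < 21/9, so the 21:9 crop keeps the full width 2016 and trims height to 2016 × 9/21 = 864.00 px.
Top offset = (2511 − 864.00)/2 = 823.50 px; left offset = 0.
Bottom-left is one-third across and two-thirds down within the crop:
x = 0.00 + 1 × 2016.00/3 ≈ 672; y = 823.50 + 2 × 864.00/3 ≈ 1400.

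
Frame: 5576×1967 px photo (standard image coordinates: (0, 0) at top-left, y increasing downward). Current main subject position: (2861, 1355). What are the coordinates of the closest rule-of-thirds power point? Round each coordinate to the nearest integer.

(3717, 1311)

Third lines: x ∈ {1859, 3717}, y ∈ {656, 1311}.
2861 is closer to x = 3717; 1355 is closer to y = 1311.
So the nearest intersection is the lower-right power point.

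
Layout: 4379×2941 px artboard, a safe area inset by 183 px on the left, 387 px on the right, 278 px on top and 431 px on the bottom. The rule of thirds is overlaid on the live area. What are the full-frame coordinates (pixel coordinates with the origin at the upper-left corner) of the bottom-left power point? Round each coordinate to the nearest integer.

x = 1453 px, y = 1766 px

Content width = 4379 − 183 − 387 = 3809 px; content height = 2941 − 278 − 431 = 2232 px.
Bottom-left is one-third across and two-thirds down within the live area.
x = 183 + 1 × 3809/3 = 183 + 1269.67 ≈ 1453
y = 278 + 2 × 2232/3 = 278 + 1488.00 ≈ 1766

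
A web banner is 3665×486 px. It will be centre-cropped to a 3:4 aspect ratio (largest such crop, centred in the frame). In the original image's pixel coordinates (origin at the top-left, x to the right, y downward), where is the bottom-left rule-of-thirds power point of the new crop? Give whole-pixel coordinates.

x = 1772 px, y = 324 px

3665/486 > 3/4, so the 3:4 crop keeps the full height 486 and trims width to 486 × 3/4 = 364.50 px.
Left offset = (3665 − 364.50)/2 = 1650.25 px; top offset = 0.
Bottom-left is one-third across and two-thirds down within the crop:
x = 1650.25 + 1 × 364.50/3 ≈ 1772; y = 0.00 + 2 × 486.00/3 ≈ 324.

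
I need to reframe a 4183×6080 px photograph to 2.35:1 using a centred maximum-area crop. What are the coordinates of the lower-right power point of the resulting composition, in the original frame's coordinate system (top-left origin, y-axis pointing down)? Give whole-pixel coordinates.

(2789, 3337)

4183/6080 < 2.35/1, so the 2.35:1 crop keeps the full width 4183 and trims height to 4183 × 1/2.35 = 1780.00 px.
Top offset = (6080 − 1780.00)/2 = 2150.00 px; left offset = 0.
Lower-right is two-thirds across and two-thirds down within the crop:
x = 0.00 + 2 × 4183.00/3 ≈ 2789; y = 2150.00 + 2 × 1780.00/3 ≈ 3337.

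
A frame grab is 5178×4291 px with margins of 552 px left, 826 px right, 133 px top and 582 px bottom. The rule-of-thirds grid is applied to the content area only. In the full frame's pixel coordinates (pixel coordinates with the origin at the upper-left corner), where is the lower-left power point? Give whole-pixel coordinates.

Content width = 5178 − 552 − 826 = 3800 px; content height = 4291 − 133 − 582 = 3576 px.
Lower-left is one-third across and two-thirds down within the content area.
x = 552 + 1 × 3800/3 = 552 + 1266.67 ≈ 1819
y = 133 + 2 × 3576/3 = 133 + 2384.00 ≈ 2517

x = 1819 px, y = 2517 px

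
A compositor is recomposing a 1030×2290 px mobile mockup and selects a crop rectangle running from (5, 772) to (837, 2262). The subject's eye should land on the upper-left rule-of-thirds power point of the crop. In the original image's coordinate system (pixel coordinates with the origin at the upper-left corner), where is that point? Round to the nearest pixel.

Crop width = 837 − 5 = 832 px; one third is 277.33 px.
Crop height = 2262 − 772 = 1490 px; one third is 496.67 px.
The upper-left point is one-third across and one-third down within the crop:
x = 5 + 1 × 277.33 ≈ 282; y = 772 + 1 × 496.67 ≈ 1269.

(282, 1269)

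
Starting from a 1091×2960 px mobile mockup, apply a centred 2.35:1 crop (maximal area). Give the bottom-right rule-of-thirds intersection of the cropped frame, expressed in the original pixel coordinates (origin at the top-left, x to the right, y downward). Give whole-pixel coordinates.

(727, 1557)

1091/2960 < 2.35/1, so the 2.35:1 crop keeps the full width 1091 and trims height to 1091 × 1/2.35 = 464.26 px.
Top offset = (2960 − 464.26)/2 = 1247.87 px; left offset = 0.
Bottom-right is two-thirds across and two-thirds down within the crop:
x = 0.00 + 2 × 1091.00/3 ≈ 727; y = 1247.87 + 2 × 464.26/3 ≈ 1557.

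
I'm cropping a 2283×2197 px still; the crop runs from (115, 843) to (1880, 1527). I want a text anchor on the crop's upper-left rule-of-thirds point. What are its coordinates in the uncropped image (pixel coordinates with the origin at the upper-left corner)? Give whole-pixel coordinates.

Crop width = 1880 − 115 = 1765 px; one third is 588.33 px.
Crop height = 1527 − 843 = 684 px; one third is 228.00 px.
The upper-left point is one-third across and one-third down within the crop:
x = 115 + 1 × 588.33 ≈ 703; y = 843 + 1 × 228.00 ≈ 1071.

(703, 1071)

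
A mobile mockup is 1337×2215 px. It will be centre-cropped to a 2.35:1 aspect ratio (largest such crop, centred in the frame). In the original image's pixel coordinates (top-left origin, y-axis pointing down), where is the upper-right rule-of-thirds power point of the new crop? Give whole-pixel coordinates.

x = 891 px, y = 1013 px

1337/2215 < 2.35/1, so the 2.35:1 crop keeps the full width 1337 and trims height to 1337 × 1/2.35 = 568.94 px.
Top offset = (2215 − 568.94)/2 = 823.03 px; left offset = 0.
Upper-right is two-thirds across and one-third down within the crop:
x = 0.00 + 2 × 1337.00/3 ≈ 891; y = 823.03 + 1 × 568.94/3 ≈ 1013.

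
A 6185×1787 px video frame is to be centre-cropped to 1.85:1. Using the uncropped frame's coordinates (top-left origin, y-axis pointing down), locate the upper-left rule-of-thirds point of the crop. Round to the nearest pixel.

x = 2542 px, y = 596 px

6185/1787 > 1.85/1, so the 1.85:1 crop keeps the full height 1787 and trims width to 1787 × 1.85/1 = 3305.95 px.
Left offset = (6185 − 3305.95)/2 = 1439.52 px; top offset = 0.
Upper-left is one-third across and one-third down within the crop:
x = 1439.52 + 1 × 3305.95/3 ≈ 2542; y = 0.00 + 1 × 1787.00/3 ≈ 596.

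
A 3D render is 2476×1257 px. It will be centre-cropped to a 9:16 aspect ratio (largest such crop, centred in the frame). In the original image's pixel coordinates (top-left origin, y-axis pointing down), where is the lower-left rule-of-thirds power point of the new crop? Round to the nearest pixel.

2476/1257 > 9/16, so the 9:16 crop keeps the full height 1257 and trims width to 1257 × 9/16 = 707.06 px.
Left offset = (2476 − 707.06)/2 = 884.47 px; top offset = 0.
Lower-left is one-third across and two-thirds down within the crop:
x = 884.47 + 1 × 707.06/3 ≈ 1120; y = 0.00 + 2 × 1257.00/3 ≈ 838.

x = 1120 px, y = 838 px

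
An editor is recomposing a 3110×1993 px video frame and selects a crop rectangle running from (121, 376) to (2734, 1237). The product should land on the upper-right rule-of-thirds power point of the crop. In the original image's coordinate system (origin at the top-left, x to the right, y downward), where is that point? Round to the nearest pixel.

Crop width = 2734 − 121 = 2613 px; one third is 871.00 px.
Crop height = 1237 − 376 = 861 px; one third is 287.00 px.
The upper-right point is two-thirds across and one-third down within the crop:
x = 121 + 2 × 871.00 ≈ 1863; y = 376 + 1 × 287.00 ≈ 663.

x = 1863 px, y = 663 px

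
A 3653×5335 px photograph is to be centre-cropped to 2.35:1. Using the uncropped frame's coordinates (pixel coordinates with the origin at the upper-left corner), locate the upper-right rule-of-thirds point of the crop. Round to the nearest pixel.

3653/5335 < 2.35/1, so the 2.35:1 crop keeps the full width 3653 and trims height to 3653 × 1/2.35 = 1554.47 px.
Top offset = (5335 − 1554.47)/2 = 1890.27 px; left offset = 0.
Upper-right is two-thirds across and one-third down within the crop:
x = 0.00 + 2 × 3653.00/3 ≈ 2435; y = 1890.27 + 1 × 1554.47/3 ≈ 2408.

x = 2435 px, y = 2408 px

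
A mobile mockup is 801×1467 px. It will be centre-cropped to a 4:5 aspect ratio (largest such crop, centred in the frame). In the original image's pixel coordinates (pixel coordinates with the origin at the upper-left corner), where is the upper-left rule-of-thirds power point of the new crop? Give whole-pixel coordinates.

x = 267 px, y = 567 px

801/1467 < 4/5, so the 4:5 crop keeps the full width 801 and trims height to 801 × 5/4 = 1001.25 px.
Top offset = (1467 − 1001.25)/2 = 232.88 px; left offset = 0.
Upper-left is one-third across and one-third down within the crop:
x = 0.00 + 1 × 801.00/3 ≈ 267; y = 232.88 + 1 × 1001.25/3 ≈ 567.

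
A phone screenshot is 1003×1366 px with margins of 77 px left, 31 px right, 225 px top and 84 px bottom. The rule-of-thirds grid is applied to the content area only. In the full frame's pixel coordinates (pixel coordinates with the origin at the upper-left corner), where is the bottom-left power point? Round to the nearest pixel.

Content width = 1003 − 77 − 31 = 895 px; content height = 1366 − 225 − 84 = 1057 px.
Bottom-left is one-third across and two-thirds down within the content area.
x = 77 + 1 × 895/3 = 77 + 298.33 ≈ 375
y = 225 + 2 × 1057/3 = 225 + 704.67 ≈ 930

(375, 930)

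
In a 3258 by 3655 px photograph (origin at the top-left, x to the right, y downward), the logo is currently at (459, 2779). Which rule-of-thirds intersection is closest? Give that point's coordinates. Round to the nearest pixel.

(1086, 2437)

Third lines: x ∈ {1086, 2172}, y ∈ {1218, 2437}.
459 is closer to x = 1086; 2779 is closer to y = 2437.
So the nearest intersection is the lower-left power point.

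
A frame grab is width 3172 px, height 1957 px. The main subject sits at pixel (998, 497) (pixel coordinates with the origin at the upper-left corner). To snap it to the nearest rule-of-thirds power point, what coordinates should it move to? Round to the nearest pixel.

Third lines: x ∈ {1057, 2115}, y ∈ {652, 1305}.
998 is closer to x = 1057; 497 is closer to y = 652.
So the nearest intersection is the upper-left power point.

x = 1057 px, y = 652 px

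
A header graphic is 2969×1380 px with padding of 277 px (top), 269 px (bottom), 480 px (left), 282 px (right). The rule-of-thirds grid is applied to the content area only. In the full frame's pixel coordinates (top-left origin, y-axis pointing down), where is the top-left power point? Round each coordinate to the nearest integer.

Content width = 2969 − 480 − 282 = 2207 px; content height = 1380 − 277 − 269 = 834 px.
Top-left is one-third across and one-third down within the content area.
x = 480 + 1 × 2207/3 = 480 + 735.67 ≈ 1216
y = 277 + 1 × 834/3 = 277 + 278.00 ≈ 555

x = 1216 px, y = 555 px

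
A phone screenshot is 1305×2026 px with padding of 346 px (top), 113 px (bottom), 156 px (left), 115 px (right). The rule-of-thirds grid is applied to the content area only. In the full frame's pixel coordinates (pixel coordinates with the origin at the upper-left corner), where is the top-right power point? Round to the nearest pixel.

x = 845 px, y = 868 px

Content width = 1305 − 156 − 115 = 1034 px; content height = 2026 − 346 − 113 = 1567 px.
Top-right is two-thirds across and one-third down within the content area.
x = 156 + 2 × 1034/3 = 156 + 689.33 ≈ 845
y = 346 + 1 × 1567/3 = 346 + 522.33 ≈ 868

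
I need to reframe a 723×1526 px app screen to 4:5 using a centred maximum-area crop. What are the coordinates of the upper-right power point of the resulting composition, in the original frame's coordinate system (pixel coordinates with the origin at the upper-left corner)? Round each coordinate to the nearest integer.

(482, 612)

723/1526 < 4/5, so the 4:5 crop keeps the full width 723 and trims height to 723 × 5/4 = 903.75 px.
Top offset = (1526 − 903.75)/2 = 311.12 px; left offset = 0.
Upper-right is two-thirds across and one-third down within the crop:
x = 0.00 + 2 × 723.00/3 ≈ 482; y = 311.12 + 1 × 903.75/3 ≈ 612.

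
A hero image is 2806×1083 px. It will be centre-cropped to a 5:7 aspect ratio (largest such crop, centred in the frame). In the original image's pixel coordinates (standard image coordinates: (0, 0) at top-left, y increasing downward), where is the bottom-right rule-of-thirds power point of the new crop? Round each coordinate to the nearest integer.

x = 1532 px, y = 722 px

2806/1083 > 5/7, so the 5:7 crop keeps the full height 1083 and trims width to 1083 × 5/7 = 773.57 px.
Left offset = (2806 − 773.57)/2 = 1016.21 px; top offset = 0.
Bottom-right is two-thirds across and two-thirds down within the crop:
x = 1016.21 + 2 × 773.57/3 ≈ 1532; y = 0.00 + 2 × 1083.00/3 ≈ 722.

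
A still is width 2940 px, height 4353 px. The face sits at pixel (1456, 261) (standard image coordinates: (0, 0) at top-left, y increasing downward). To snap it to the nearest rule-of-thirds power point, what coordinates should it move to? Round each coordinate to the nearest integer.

Third lines: x ∈ {980, 1960}, y ∈ {1451, 2902}.
1456 is closer to x = 980; 261 is closer to y = 1451.
So the nearest intersection is the upper-left power point.

x = 980 px, y = 1451 px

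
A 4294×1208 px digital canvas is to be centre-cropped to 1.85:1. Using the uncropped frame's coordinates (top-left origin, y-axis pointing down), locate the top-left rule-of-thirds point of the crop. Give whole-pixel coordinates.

4294/1208 > 1.85/1, so the 1.85:1 crop keeps the full height 1208 and trims width to 1208 × 1.85/1 = 2234.80 px.
Left offset = (4294 − 2234.80)/2 = 1029.60 px; top offset = 0.
Top-left is one-third across and one-third down within the crop:
x = 1029.60 + 1 × 2234.80/3 ≈ 1775; y = 0.00 + 1 × 1208.00/3 ≈ 403.

(1775, 403)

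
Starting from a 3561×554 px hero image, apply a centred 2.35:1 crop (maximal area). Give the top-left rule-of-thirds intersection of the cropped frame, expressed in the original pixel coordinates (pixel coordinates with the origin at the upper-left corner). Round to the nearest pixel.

(1564, 185)

3561/554 > 2.35/1, so the 2.35:1 crop keeps the full height 554 and trims width to 554 × 2.35/1 = 1301.90 px.
Left offset = (3561 − 1301.90)/2 = 1129.55 px; top offset = 0.
Top-left is one-third across and one-third down within the crop:
x = 1129.55 + 1 × 1301.90/3 ≈ 1564; y = 0.00 + 1 × 554.00/3 ≈ 185.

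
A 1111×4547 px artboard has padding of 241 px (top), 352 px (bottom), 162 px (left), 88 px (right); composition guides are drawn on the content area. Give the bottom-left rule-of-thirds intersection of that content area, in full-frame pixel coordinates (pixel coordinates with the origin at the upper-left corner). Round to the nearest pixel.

Content width = 1111 − 162 − 88 = 861 px; content height = 4547 − 241 − 352 = 3954 px.
Bottom-left is one-third across and two-thirds down within the content area.
x = 162 + 1 × 861/3 = 162 + 287.00 ≈ 449
y = 241 + 2 × 3954/3 = 241 + 2636.00 ≈ 2877

(449, 2877)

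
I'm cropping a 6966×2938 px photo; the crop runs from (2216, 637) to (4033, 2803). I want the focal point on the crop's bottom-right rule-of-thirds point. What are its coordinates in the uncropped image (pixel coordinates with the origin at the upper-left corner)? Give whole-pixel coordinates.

x = 3427 px, y = 2081 px

Crop width = 4033 − 2216 = 1817 px; one third is 605.67 px.
Crop height = 2803 − 637 = 2166 px; one third is 722.00 px.
The bottom-right point is two-thirds across and two-thirds down within the crop:
x = 2216 + 2 × 605.67 ≈ 3427; y = 637 + 2 × 722.00 ≈ 2081.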